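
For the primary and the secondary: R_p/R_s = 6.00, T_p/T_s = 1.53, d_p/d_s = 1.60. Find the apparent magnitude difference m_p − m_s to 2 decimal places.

-4.72

L_p/L_s = (6.00)²(1.53)⁴ = 197.3.
F_p/F_s = (L_p/L_s)/(d_p/d_s)² = 197.3/2.560 = 77.06.
m_p − m_s = −2.5 log₁₀(77.06) = -4.72.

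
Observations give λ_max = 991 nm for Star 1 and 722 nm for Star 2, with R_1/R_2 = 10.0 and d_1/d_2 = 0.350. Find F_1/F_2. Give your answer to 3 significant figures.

Wien's law: T_1/T_2 = λ_2/λ_1 = 722/991 = 0.7286.
L_1/L_2 = (R_1/R_2)²(T_1/T_2)⁴ = (10.0)²(0.7286)⁴ = 28.17.
F_1/F_2 = (L_1/L_2)/(d_1/d_2)² = 28.17/(0.350)² = 230.0.

230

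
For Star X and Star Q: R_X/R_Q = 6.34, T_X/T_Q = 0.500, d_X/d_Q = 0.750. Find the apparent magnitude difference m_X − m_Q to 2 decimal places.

-1.62

L_X/L_Q = (6.34)²(0.500)⁴ = 2.512.
F_X/F_Q = (L_X/L_Q)/(d_X/d_Q)² = 2.512/0.5625 = 4.466.
m_X − m_Q = −2.5 log₁₀(4.466) = -1.62.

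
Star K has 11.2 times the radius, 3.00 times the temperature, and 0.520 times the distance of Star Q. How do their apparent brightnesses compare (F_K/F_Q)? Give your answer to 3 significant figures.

L_K/L_Q = (R_K/R_Q)²(T_K/T_Q)⁴ = (11.2)² × (3.00)⁴ = 1.016×10^4.
F_K/F_Q = (L_K/L_Q)/(d_K/d_Q)² = 1.016×10^4 / (0.520)² = 3.758×10^4.

3.76×10^4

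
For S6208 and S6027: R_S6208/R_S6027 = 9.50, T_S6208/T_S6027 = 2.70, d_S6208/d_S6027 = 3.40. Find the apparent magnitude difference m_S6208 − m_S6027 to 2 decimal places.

-6.54

L_S6208/L_S6027 = (9.50)²(2.70)⁴ = 4796.
F_S6208/F_S6027 = (L_S6208/L_S6027)/(d_S6208/d_S6027)² = 4796/11.56 = 414.9.
m_S6208 − m_S6027 = −2.5 log₁₀(414.9) = -6.54.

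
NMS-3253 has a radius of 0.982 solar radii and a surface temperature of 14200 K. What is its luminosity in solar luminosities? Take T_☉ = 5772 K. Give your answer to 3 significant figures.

L/L_☉ = (R/R_☉)² (T/T_☉)⁴ = (0.982)² × (14200/5772)⁴
       = 0.9643 × (2.460)⁴ = 0.9643 × 36.63 = 35.32.

35.3 solar luminosities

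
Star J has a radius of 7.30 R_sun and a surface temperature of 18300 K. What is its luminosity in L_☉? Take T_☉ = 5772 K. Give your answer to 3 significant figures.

L/L_☉ = (R/R_☉)² (T/T_☉)⁴ = (7.30)² × (18300/5772)⁴
       = 53.29 × (3.170)⁴ = 53.29 × 101.0 = 5384.

5.38×10^3 L_☉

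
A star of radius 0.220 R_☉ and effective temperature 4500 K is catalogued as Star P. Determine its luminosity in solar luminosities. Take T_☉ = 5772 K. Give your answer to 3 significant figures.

0.0179 solar luminosities

L/L_☉ = (R/R_☉)² (T/T_☉)⁴ = (0.220)² × (4500/5772)⁴
       = 0.04840 × (0.7796)⁴ = 0.04840 × 0.3694 = 0.01788.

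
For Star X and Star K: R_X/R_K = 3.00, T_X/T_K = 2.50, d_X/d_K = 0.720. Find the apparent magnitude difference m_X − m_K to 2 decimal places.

L_X/L_K = (3.00)²(2.50)⁴ = 351.6.
F_X/F_K = (L_X/L_K)/(d_X/d_K)² = 351.6/0.5184 = 678.2.
m_X − m_K = −2.5 log₁₀(678.2) = -7.08.

-7.08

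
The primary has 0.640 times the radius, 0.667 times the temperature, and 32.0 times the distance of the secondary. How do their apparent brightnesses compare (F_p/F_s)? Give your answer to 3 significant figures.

7.92×10^-5

L_p/L_s = (R_p/R_s)²(T_p/T_s)⁴ = (0.640)² × (0.667)⁴ = 0.08107.
F_p/F_s = (L_p/L_s)/(d_p/d_s)² = 0.08107 / (32.0)² = 7.917×10^-5.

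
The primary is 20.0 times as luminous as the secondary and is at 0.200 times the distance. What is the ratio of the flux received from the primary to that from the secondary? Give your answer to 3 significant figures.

500

F = L/(4πd²), so F_p/F_s = (L_p/L_s) / (d_p/d_s)²
= 20.0 / (0.200)² = 20.0 / 0.04000 = 500.0.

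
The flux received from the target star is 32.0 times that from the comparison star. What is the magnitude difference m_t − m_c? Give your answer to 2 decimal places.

-3.76

m_t − m_c = −2.5 log₁₀(F_t/F_c) = −2.5 log₁₀(32.0) = −2.5 × (1.505) = -3.763.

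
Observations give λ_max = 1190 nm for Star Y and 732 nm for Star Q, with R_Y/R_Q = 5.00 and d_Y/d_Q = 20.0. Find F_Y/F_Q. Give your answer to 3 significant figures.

Wien's law: T_Y/T_Q = λ_Q/λ_Y = 732/1190 = 0.6151.
L_Y/L_Q = (R_Y/R_Q)²(T_Y/T_Q)⁴ = (5.00)²(0.6151)⁴ = 3.579.
F_Y/F_Q = (L_Y/L_Q)/(d_Y/d_Q)² = 3.579/(20.0)² = 0.008948.

0.00895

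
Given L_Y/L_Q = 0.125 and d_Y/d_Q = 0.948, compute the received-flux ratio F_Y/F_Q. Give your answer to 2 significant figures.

0.14

F = L/(4πd²), so F_Y/F_Q = (L_Y/L_Q) / (d_Y/d_Q)²
= 0.125 / (0.948)² = 0.125 / 0.8987 = 0.1391.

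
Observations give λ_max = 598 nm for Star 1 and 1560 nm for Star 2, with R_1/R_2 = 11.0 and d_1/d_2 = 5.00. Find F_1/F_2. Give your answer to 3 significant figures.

Wien's law: T_1/T_2 = λ_2/λ_1 = 1560/598 = 2.609.
L_1/L_2 = (R_1/R_2)²(T_1/T_2)⁴ = (11.0)²(2.609)⁴ = 5604.
F_1/F_2 = (L_1/L_2)/(d_1/d_2)² = 5604/(5.00)² = 224.2.

224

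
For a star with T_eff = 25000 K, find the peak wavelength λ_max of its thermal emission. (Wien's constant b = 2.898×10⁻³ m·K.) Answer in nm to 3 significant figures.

λ_max = b/T = 2.898×10⁻³ / 25000 = 1.16×10^-7 m = 115.9 nm.

116 nm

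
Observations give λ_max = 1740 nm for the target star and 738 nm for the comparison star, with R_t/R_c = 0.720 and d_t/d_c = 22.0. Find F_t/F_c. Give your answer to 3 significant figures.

3.47×10^-5

Wien's law: T_t/T_c = λ_c/λ_t = 738/1740 = 0.4241.
L_t/L_c = (R_t/R_c)²(T_t/T_c)⁴ = (0.720)²(0.4241)⁴ = 0.01678.
F_t/F_c = (L_t/L_c)/(d_t/d_c)² = 0.01678/(22.0)² = 3.466×10^-5.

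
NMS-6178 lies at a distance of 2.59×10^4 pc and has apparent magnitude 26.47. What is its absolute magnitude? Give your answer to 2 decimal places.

M = m − 5 log₁₀(d/10 pc) = 26.47 − 5 log₁₀(2.59×10^4/10)
  = 26.47 − 5 × 3.413 = 26.47 − 17.07 = 9.40.

9.40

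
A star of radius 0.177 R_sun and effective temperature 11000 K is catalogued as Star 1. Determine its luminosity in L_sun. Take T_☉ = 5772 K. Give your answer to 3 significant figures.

0.413 L_sun

L/L_☉ = (R/R_☉)² (T/T_☉)⁴ = (0.177)² × (11000/5772)⁴
       = 0.03133 × (1.906)⁴ = 0.03133 × 13.19 = 0.4132.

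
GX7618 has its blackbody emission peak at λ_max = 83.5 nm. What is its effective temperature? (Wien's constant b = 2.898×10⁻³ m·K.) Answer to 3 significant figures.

3.47×10^4 K

T = b/λ_max = 2.898×10⁻³ / (83.5×10⁻⁹) = 3.471×10^4 K.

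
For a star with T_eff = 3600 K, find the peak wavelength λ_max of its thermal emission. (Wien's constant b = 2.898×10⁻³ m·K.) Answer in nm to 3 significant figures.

λ_max = b/T = 2.898×10⁻³ / 3600 = 8.05×10^-7 m = 805.0 nm.

805 nm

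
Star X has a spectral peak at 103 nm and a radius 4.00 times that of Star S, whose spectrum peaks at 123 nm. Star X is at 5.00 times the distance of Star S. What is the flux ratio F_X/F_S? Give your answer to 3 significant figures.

Wien's law: T_X/T_S = λ_S/λ_X = 123/103 = 1.194.
L_X/L_S = (R_X/R_S)²(T_X/T_S)⁴ = (4.00)²(1.194)⁴ = 32.54.
F_X/F_S = (L_X/L_S)/(d_X/d_S)² = 32.54/(5.00)² = 1.302.

1.30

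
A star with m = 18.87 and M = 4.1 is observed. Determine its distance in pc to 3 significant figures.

m − M = 5 log₁₀(d/10 pc)
18.87 − (4.1) = 14.77 = 5 log₁₀(d/10)
d = 10 × 10^(14.77/5) = 10 × 10^2.954 = 8995 pc.

8.99×10^3 pc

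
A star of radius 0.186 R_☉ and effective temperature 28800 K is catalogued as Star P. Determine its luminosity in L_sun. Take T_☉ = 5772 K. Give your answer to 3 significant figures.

21.4 L_sun

L/L_☉ = (R/R_☉)² (T/T_☉)⁴ = (0.186)² × (28800/5772)⁴
       = 0.03460 × (4.990)⁴ = 0.03460 × 619.8 = 21.44.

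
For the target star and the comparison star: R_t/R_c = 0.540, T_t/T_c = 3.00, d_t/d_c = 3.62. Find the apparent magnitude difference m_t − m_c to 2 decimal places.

-0.64

L_t/L_c = (0.540)²(3.00)⁴ = 23.62.
F_t/F_c = (L_t/L_c)/(d_t/d_c)² = 23.62/13.10 = 1.802.
m_t − m_c = −2.5 log₁₀(1.802) = -0.64.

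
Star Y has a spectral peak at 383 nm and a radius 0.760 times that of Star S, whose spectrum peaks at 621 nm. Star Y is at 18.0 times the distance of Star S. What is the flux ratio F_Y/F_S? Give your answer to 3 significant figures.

Wien's law: T_Y/T_S = λ_S/λ_Y = 621/383 = 1.621.
L_Y/L_S = (R_Y/R_S)²(T_Y/T_S)⁴ = (0.760)²(1.621)⁴ = 3.992.
F_Y/F_S = (L_Y/L_S)/(d_Y/d_S)² = 3.992/(18.0)² = 0.01232.

0.0123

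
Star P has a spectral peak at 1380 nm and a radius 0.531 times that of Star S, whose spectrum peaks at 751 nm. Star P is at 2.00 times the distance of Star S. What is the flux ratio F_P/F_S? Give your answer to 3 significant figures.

Wien's law: T_P/T_S = λ_S/λ_P = 751/1380 = 0.5442.
L_P/L_S = (R_P/R_S)²(T_P/T_S)⁴ = (0.531)²(0.5442)⁴ = 0.02473.
F_P/F_S = (L_P/L_S)/(d_P/d_S)² = 0.02473/(2.00)² = 0.006183.

0.00618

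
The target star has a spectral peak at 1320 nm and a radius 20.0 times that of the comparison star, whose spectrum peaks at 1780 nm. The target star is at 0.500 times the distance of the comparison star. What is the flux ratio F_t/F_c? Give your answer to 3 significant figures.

Wien's law: T_t/T_c = λ_c/λ_t = 1780/1320 = 1.348.
L_t/L_c = (R_t/R_c)²(T_t/T_c)⁴ = (20.0)²(1.348)⁴ = 1323.
F_t/F_c = (L_t/L_c)/(d_t/d_c)² = 1323/(0.500)² = 5291.

5.29×10^3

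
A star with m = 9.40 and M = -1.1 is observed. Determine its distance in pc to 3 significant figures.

m − M = 5 log₁₀(d/10 pc)
9.40 − (-1.1) = 10.50 = 5 log₁₀(d/10)
d = 10 × 10^(10.50/5) = 10 × 10^2.100 = 1259 pc.

1.26×10^3 pc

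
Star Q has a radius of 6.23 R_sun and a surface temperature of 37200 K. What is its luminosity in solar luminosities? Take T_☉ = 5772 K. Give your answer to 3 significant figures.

L/L_☉ = (R/R_☉)² (T/T_☉)⁴ = (6.23)² × (37200/5772)⁴
       = 38.81 × (6.445)⁴ = 38.81 × 1725 = 6.696×10^4.

6.70×10^4 solar luminosities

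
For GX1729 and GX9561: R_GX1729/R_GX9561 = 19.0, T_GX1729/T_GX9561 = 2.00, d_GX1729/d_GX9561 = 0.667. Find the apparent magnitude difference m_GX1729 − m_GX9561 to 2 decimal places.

-10.28

L_GX1729/L_GX9561 = (19.0)²(2.00)⁴ = 5776.
F_GX1729/F_GX9561 = (L_GX1729/L_GX9561)/(d_GX1729/d_GX9561)² = 5776/0.4449 = 1.298×10^4.
m_GX1729 − m_GX9561 = −2.5 log₁₀(1.298×10^4) = -10.28.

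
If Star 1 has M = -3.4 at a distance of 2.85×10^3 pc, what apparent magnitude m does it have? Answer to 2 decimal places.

8.87

m = M + 5 log₁₀(d/10 pc) = -3.4 + 5 log₁₀(2.85×10^3/10)
  = -3.4 + 5 × 2.455 = -3.4 + 12.27 = 8.87.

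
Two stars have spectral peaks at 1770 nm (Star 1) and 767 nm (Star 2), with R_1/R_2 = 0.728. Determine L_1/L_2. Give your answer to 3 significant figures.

0.0187

Wien's law gives T ∝ 1/λ_max, so T_1/T_2 = λ_2/λ_1 = 767/1770 = 0.4333.
Then L ∝ R²T⁴ gives L_1/L_2 = (0.728)² × (0.4333)⁴ = 0.5300 × 0.03526 = 0.01869.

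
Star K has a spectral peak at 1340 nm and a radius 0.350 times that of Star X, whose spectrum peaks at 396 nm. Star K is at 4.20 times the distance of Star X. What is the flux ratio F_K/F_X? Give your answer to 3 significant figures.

5.30×10^-5

Wien's law: T_K/T_X = λ_X/λ_K = 396/1340 = 0.2955.
L_K/L_X = (R_K/R_X)²(T_K/T_X)⁴ = (0.350)²(0.2955)⁴ = 9.343×10^-4.
F_K/F_X = (L_K/L_X)/(d_K/d_X)² = 9.343×10^-4/(4.20)² = 5.297×10^-5.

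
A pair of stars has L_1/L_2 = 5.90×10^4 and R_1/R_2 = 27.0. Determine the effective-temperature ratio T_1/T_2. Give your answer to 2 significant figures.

3.0

L ∝ R²T⁴ gives T ∝ (L/R²)^(1/4), so
T_1/T_2 = (5.90×10^4 / 27.0²)^(1/4) = (80.93)^(1/4) = 2.999.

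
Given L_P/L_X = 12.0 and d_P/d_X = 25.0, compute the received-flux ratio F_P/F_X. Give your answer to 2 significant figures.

0.019

F = L/(4πd²), so F_P/F_X = (L_P/L_X) / (d_P/d_X)²
= 12.0 / (25.0)² = 12.0 / 625.0 = 0.01920.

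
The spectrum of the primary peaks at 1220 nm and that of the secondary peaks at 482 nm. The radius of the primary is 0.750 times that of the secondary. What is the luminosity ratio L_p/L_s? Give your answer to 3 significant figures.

Wien's law gives T ∝ 1/λ_max, so T_p/T_s = λ_s/λ_p = 482/1220 = 0.3951.
Then L ∝ R²T⁴ gives L_p/L_s = (0.750)² × (0.3951)⁴ = 0.5625 × 0.02436 = 0.01370.

0.0137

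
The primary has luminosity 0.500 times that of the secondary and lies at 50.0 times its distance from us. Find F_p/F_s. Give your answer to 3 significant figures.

2.00×10^-4

F = L/(4πd²), so F_p/F_s = (L_p/L_s) / (d_p/d_s)²
= 0.500 / (50.0)² = 0.500 / 2500 = 2.000×10^-4.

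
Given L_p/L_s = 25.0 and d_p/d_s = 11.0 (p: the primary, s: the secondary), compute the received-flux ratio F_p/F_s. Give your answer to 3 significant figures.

0.207

F = L/(4πd²), so F_p/F_s = (L_p/L_s) / (d_p/d_s)²
= 25.0 / (11.0)² = 25.0 / 121.0 = 0.2066.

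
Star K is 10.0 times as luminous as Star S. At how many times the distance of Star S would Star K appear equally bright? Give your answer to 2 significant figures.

3.2

Equal flux requires L_K/d_K² = L_S/d_S², so d_K/d_S = √(L_K/L_S)
= √(10.0) = 3.162.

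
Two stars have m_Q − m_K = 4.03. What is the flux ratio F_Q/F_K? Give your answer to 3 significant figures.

0.0244

F_Q/F_K = 10^(−(m_Q − m_K)/2.5) = 10^(-4.03/2.5) = 10^-1.612 = 0.02443.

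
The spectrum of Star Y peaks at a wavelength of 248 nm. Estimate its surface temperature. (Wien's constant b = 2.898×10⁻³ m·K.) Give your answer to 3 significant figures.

1.17×10^4 K

T = b/λ_max = 2.898×10⁻³ / (248×10⁻⁹) = 1.169×10^4 K.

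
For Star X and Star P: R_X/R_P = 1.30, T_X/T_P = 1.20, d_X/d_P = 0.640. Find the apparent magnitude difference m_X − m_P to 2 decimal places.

-2.33

L_X/L_P = (1.30)²(1.20)⁴ = 3.504.
F_X/F_P = (L_X/L_P)/(d_X/d_P)² = 3.504/0.4096 = 8.556.
m_X − m_P = −2.5 log₁₀(8.556) = -2.33.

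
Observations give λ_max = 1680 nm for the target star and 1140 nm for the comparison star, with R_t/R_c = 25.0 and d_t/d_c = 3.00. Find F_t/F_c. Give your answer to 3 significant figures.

Wien's law: T_t/T_c = λ_c/λ_t = 1140/1680 = 0.6786.
L_t/L_c = (R_t/R_c)²(T_t/T_c)⁴ = (25.0)²(0.6786)⁴ = 132.5.
F_t/F_c = (L_t/L_c)/(d_t/d_c)² = 132.5/(3.00)² = 14.72.

14.7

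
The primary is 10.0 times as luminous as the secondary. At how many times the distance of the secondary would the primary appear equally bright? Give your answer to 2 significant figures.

Equal flux requires L_p/d_p² = L_s/d_s², so d_p/d_s = √(L_p/L_s)
= √(10.0) = 3.162.

3.2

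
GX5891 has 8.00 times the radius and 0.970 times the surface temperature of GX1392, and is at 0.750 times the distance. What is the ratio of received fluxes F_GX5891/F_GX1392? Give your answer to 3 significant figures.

101

L_GX5891/L_GX1392 = (R_GX5891/R_GX1392)²(T_GX5891/T_GX1392)⁴ = (8.00)² × (0.970)⁴ = 56.66.
F_GX5891/F_GX1392 = (L_GX5891/L_GX1392)/(d_GX5891/d_GX1392)² = 56.66 / (0.750)² = 100.7.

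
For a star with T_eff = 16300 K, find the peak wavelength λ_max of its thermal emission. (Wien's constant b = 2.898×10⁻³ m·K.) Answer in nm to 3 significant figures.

178 nm

λ_max = b/T = 2.898×10⁻³ / 16300 = 1.78×10^-7 m = 177.8 nm.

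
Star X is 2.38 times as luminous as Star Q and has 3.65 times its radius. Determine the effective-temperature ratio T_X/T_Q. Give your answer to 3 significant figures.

0.650

L ∝ R²T⁴ gives T ∝ (L/R²)^(1/4), so
T_X/T_Q = (2.38 / 3.65²)^(1/4) = (0.1786)^(1/4) = 0.6501.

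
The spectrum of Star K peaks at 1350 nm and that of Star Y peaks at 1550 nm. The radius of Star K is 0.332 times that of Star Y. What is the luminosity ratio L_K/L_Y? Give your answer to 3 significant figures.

0.192

Wien's law gives T ∝ 1/λ_max, so T_K/T_Y = λ_Y/λ_K = 1550/1350 = 1.148.
Then L ∝ R²T⁴ gives L_K/L_Y = (0.332)² × (1.148)⁴ = 0.1102 × 1.738 = 0.1915.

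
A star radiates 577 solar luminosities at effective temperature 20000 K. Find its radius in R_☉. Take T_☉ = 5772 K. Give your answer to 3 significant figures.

2.00 R_☉

R/R_☉ = √(L/L_☉) / (T/T_☉)² = √(577) / (3.465)²
       = 24.02 / 12.01 = 2.001.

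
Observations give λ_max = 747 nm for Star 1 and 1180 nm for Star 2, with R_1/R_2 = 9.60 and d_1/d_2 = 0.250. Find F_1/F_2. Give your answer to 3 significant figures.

9.18×10^3

Wien's law: T_1/T_2 = λ_2/λ_1 = 1180/747 = 1.580.
L_1/L_2 = (R_1/R_2)²(T_1/T_2)⁴ = (9.60)²(1.580)⁴ = 573.8.
F_1/F_2 = (L_1/L_2)/(d_1/d_2)² = 573.8/(0.250)² = 9181.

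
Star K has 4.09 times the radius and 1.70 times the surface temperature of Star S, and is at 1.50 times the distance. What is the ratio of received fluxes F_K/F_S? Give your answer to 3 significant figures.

62.1

L_K/L_S = (R_K/R_S)²(T_K/T_S)⁴ = (4.09)² × (1.70)⁴ = 139.7.
F_K/F_S = (L_K/L_S)/(d_K/d_S)² = 139.7 / (1.50)² = 62.10.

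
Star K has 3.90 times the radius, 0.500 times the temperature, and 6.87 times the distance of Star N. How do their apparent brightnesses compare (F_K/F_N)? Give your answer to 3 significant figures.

0.0201

L_K/L_N = (R_K/R_N)²(T_K/T_N)⁴ = (3.90)² × (0.500)⁴ = 0.9506.
F_K/F_N = (L_K/L_N)/(d_K/d_N)² = 0.9506 / (6.87)² = 0.02014.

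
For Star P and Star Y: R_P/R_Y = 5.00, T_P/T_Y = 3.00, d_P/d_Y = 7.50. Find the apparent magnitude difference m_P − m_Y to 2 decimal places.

-3.89

L_P/L_Y = (5.00)²(3.00)⁴ = 2025.
F_P/F_Y = (L_P/L_Y)/(d_P/d_Y)² = 2025/56.25 = 36.00.
m_P − m_Y = −2.5 log₁₀(36.00) = -3.89.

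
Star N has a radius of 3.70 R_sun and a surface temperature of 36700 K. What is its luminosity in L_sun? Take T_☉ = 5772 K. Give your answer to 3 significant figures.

2.24×10^4 L_sun

L/L_☉ = (R/R_☉)² (T/T_☉)⁴ = (3.70)² × (36700/5772)⁴
       = 13.69 × (6.358)⁴ = 13.69 × 1634 = 2.237×10^4.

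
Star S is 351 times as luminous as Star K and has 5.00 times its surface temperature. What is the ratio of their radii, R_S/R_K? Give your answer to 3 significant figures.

L ∝ R²T⁴ gives R ∝ √L / T², so
R_S/R_K = √(351) / (5.00)² = 18.73 / 25.00 = 0.7494.

0.749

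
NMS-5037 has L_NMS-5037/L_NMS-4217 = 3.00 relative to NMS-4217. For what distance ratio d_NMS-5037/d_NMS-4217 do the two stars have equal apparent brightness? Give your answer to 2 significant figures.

1.7

Equal flux requires L_NMS-5037/d_NMS-5037² = L_NMS-4217/d_NMS-4217², so d_NMS-5037/d_NMS-4217 = √(L_NMS-5037/L_NMS-4217)
= √(3.00) = 1.732.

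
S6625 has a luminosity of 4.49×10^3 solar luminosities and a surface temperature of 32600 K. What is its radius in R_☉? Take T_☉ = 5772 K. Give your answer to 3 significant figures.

R/R_☉ = √(L/L_☉) / (T/T_☉)² = √(4.49×10^3) / (5.648)²
       = 67.01 / 31.90 = 2.101.

2.10 R_☉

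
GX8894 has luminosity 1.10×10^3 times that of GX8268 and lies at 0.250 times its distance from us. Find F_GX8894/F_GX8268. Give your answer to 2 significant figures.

F = L/(4πd²), so F_GX8894/F_GX8268 = (L_GX8894/L_GX8268) / (d_GX8894/d_GX8268)²
= 1.10×10^3 / (0.250)² = 1.10×10^3 / 0.06250 = 1.760×10^4.

1.8×10^4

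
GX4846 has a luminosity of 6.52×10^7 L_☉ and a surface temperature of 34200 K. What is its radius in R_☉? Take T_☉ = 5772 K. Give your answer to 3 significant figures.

230 R_☉

R/R_☉ = √(L/L_☉) / (T/T_☉)² = √(6.52×10^7) / (5.925)²
       = 8075 / 35.11 = 230.0.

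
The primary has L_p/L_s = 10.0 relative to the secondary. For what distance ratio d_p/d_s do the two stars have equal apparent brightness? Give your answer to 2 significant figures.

Equal flux requires L_p/d_p² = L_s/d_s², so d_p/d_s = √(L_p/L_s)
= √(10.0) = 3.162.

3.2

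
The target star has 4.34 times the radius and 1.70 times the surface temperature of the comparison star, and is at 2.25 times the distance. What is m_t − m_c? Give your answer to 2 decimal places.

-3.73

L_t/L_c = (4.34)²(1.70)⁴ = 157.3.
F_t/F_c = (L_t/L_c)/(d_t/d_c)² = 157.3/5.062 = 31.07.
m_t − m_c = −2.5 log₁₀(31.07) = -3.73.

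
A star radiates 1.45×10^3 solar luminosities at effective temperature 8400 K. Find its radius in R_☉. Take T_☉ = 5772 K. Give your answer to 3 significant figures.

18.0 R_☉

R/R_☉ = √(L/L_☉) / (T/T_☉)² = √(1.45×10^3) / (1.455)²
       = 38.08 / 2.118 = 17.98.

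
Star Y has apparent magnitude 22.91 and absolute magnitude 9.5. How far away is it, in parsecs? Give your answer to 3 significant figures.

m − M = 5 log₁₀(d/10 pc)
22.91 − (9.5) = 13.41 = 5 log₁₀(d/10)
d = 10 × 10^(13.41/5) = 10 × 10^2.682 = 4808 pc.

4.81×10^3 pc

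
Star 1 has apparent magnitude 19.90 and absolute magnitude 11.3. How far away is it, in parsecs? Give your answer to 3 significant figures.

525 pc

m − M = 5 log₁₀(d/10 pc)
19.90 − (11.3) = 8.60 = 5 log₁₀(d/10)
d = 10 × 10^(8.60/5) = 10 × 10^1.720 = 524.8 pc.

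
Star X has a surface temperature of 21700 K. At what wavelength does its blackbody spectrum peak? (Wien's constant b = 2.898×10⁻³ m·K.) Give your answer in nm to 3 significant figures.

134 nm

λ_max = b/T = 2.898×10⁻³ / 21700 = 1.34×10^-7 m = 133.5 nm.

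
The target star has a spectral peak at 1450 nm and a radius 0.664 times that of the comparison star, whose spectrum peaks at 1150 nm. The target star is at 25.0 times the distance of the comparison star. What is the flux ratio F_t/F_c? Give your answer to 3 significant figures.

2.79×10^-4

Wien's law: T_t/T_c = λ_c/λ_t = 1150/1450 = 0.7931.
L_t/L_c = (R_t/R_c)²(T_t/T_c)⁴ = (0.664)²(0.7931)⁴ = 0.1744.
F_t/F_c = (L_t/L_c)/(d_t/d_c)² = 0.1744/(25.0)² = 2.791×10^-4.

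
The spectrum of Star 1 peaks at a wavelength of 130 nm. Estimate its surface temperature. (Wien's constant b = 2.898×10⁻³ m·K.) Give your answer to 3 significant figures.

2.23×10^4 K

T = b/λ_max = 2.898×10⁻³ / (130×10⁻⁹) = 2.229×10^4 K.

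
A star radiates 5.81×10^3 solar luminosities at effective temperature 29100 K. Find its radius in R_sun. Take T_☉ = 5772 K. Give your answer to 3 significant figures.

3.00 R_sun

R/R_☉ = √(L/L_☉) / (T/T_☉)² = √(5.81×10^3) / (5.042)²
       = 76.22 / 25.42 = 2.999.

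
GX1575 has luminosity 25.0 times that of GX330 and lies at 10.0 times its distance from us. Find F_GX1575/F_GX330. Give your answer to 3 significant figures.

F = L/(4πd²), so F_GX1575/F_GX330 = (L_GX1575/L_GX330) / (d_GX1575/d_GX330)²
= 25.0 / (10.0)² = 25.0 / 100.0 = 0.2500.

0.250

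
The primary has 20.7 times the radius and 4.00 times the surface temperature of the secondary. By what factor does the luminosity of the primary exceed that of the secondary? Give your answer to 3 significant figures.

1.10×10^5

From the Stefan–Boltzmann law, L ∝ R²T⁴, so
L_p/L_s = (R_p/R_s)² (T_p/T_s)⁴ = (20.7)² × (4.00)⁴ = 428.5 × 256.0 = 1.097×10^5.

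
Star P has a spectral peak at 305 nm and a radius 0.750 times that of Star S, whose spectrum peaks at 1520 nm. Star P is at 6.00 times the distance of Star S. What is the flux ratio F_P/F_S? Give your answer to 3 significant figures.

9.64

Wien's law: T_P/T_S = λ_S/λ_P = 1520/305 = 4.984.
L_P/L_S = (R_P/R_S)²(T_P/T_S)⁴ = (0.750)²(4.984)⁴ = 347.0.
F_P/F_S = (L_P/L_S)/(d_P/d_S)² = 347.0/(6.00)² = 9.638.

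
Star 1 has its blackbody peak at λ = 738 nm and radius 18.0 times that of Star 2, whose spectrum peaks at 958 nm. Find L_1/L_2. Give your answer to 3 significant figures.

920

Wien's law gives T ∝ 1/λ_max, so T_1/T_2 = λ_2/λ_1 = 958/738 = 1.298.
Then L ∝ R²T⁴ gives L_1/L_2 = (18.0)² × (1.298)⁴ = 324.0 × 2.839 = 920.0.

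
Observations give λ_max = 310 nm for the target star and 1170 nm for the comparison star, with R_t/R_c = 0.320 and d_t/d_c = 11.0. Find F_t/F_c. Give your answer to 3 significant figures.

Wien's law: T_t/T_c = λ_c/λ_t = 1170/310 = 3.774.
L_t/L_c = (R_t/R_c)²(T_t/T_c)⁴ = (0.320)²(3.774)⁴ = 20.78.
F_t/F_c = (L_t/L_c)/(d_t/d_c)² = 20.78/(11.0)² = 0.1717.

0.172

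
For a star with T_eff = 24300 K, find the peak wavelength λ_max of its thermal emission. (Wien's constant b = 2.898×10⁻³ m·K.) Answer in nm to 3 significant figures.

λ_max = b/T = 2.898×10⁻³ / 24300 = 1.19×10^-7 m = 119.3 nm.

119 nm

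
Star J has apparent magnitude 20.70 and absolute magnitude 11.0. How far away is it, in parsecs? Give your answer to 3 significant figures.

m − M = 5 log₁₀(d/10 pc)
20.70 − (11.0) = 9.70 = 5 log₁₀(d/10)
d = 10 × 10^(9.70/5) = 10 × 10^1.940 = 871.0 pc.

871 pc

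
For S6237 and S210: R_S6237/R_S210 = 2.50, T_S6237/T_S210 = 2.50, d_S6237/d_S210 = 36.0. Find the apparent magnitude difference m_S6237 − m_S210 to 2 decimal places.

L_S6237/L_S210 = (2.50)²(2.50)⁴ = 244.1.
F_S6237/F_S210 = (L_S6237/L_S210)/(d_S6237/d_S210)² = 244.1/1296 = 0.1884.
m_S6237 − m_S210 = −2.5 log₁₀(0.1884) = 1.81.

1.81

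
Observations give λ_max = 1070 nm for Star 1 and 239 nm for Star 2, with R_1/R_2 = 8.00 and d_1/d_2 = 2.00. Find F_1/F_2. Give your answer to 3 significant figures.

0.0398

Wien's law: T_1/T_2 = λ_2/λ_1 = 239/1070 = 0.2234.
L_1/L_2 = (R_1/R_2)²(T_1/T_2)⁴ = (8.00)²(0.2234)⁴ = 0.1593.
F_1/F_2 = (L_1/L_2)/(d_1/d_2)² = 0.1593/(2.00)² = 0.03983.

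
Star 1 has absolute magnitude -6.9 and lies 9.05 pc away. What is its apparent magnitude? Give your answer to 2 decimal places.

m = M + 5 log₁₀(d/10 pc) = -6.9 + 5 log₁₀(9.05/10)
  = -6.9 + 5 × -0.043 = -6.9 + -0.22 = -7.12.

-7.12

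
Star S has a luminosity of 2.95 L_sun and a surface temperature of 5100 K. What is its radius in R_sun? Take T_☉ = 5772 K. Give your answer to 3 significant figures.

R/R_☉ = √(L/L_☉) / (T/T_☉)² = √(2.95) / (0.8836)²
       = 1.718 / 0.7807 = 2.200.

2.20 R_sun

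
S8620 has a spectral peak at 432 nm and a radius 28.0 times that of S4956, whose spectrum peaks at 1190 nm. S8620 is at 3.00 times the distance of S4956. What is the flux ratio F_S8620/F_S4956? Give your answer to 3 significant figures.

5.02×10^3

Wien's law: T_S8620/T_S4956 = λ_S4956/λ_S8620 = 1190/432 = 2.755.
L_S8620/L_S4956 = (R_S8620/R_S4956)²(T_S8620/T_S4956)⁴ = (28.0)²(2.755)⁴ = 4.514×10^4.
F_S8620/F_S4956 = (L_S8620/L_S4956)/(d_S8620/d_S4956)² = 4.514×10^4/(3.00)² = 5016.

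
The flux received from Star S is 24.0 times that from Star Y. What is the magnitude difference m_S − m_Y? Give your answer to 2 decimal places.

-3.45

m_S − m_Y = −2.5 log₁₀(F_S/F_Y) = −2.5 log₁₀(24.0) = −2.5 × (1.380) = -3.451.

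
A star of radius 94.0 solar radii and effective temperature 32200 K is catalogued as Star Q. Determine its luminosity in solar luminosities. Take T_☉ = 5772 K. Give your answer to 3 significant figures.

8.56×10^6 solar luminosities

L/L_☉ = (R/R_☉)² (T/T_☉)⁴ = (94.0)² × (32200/5772)⁴
       = 8836 × (5.579)⁴ = 8836 × 968.5 = 8.558×10^6.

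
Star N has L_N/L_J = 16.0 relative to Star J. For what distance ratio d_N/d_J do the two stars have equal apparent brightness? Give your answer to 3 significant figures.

Equal flux requires L_N/d_N² = L_J/d_J², so d_N/d_J = √(L_N/L_J)
= √(16.0) = 4.000.

4.00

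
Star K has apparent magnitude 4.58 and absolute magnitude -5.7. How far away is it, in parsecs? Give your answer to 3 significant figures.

m − M = 5 log₁₀(d/10 pc)
4.58 − (-5.7) = 10.28 = 5 log₁₀(d/10)
d = 10 × 10^(10.28/5) = 10 × 10^2.056 = 1138 pc.

1.14×10^3 pc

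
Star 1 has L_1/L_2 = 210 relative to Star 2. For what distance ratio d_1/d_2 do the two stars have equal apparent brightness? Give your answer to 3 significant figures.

Equal flux requires L_1/d_1² = L_2/d_2², so d_1/d_2 = √(L_1/L_2)
= √(210) = 14.49.

14.5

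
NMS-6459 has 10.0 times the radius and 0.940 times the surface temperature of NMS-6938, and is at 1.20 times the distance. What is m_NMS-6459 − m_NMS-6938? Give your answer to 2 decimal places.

L_NMS-6459/L_NMS-6938 = (10.0)²(0.940)⁴ = 78.07.
F_NMS-6459/F_NMS-6938 = (L_NMS-6459/L_NMS-6938)/(d_NMS-6459/d_NMS-6938)² = 78.07/1.440 = 54.22.
m_NMS-6459 − m_NMS-6938 = −2.5 log₁₀(54.22) = -4.34.

-4.34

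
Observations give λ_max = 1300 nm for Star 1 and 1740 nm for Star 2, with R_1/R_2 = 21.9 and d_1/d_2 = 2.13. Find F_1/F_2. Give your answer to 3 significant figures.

Wien's law: T_1/T_2 = λ_2/λ_1 = 1740/1300 = 1.338.
L_1/L_2 = (R_1/R_2)²(T_1/T_2)⁴ = (21.9)²(1.338)⁴ = 1539.
F_1/F_2 = (L_1/L_2)/(d_1/d_2)² = 1539/(2.13)² = 339.3.

339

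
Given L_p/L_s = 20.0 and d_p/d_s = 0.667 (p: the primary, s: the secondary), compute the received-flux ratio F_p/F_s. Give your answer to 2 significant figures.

F = L/(4πd²), so F_p/F_s = (L_p/L_s) / (d_p/d_s)²
= 20.0 / (0.667)² = 20.0 / 0.4449 = 44.96.

45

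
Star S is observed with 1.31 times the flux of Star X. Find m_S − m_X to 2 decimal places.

m_S − m_X = −2.5 log₁₀(F_S/F_X) = −2.5 log₁₀(1.31) = −2.5 × (0.117) = -0.293.

-0.29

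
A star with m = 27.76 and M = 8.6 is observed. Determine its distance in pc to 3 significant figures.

6.79×10^4 pc

m − M = 5 log₁₀(d/10 pc)
27.76 − (8.6) = 19.16 = 5 log₁₀(d/10)
d = 10 × 10^(19.16/5) = 10 × 10^3.832 = 6.792×10^4 pc.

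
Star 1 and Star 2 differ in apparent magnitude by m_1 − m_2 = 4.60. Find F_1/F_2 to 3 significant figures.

0.0145

F_1/F_2 = 10^(−(m_1 − m_2)/2.5) = 10^(-4.60/2.5) = 10^-1.840 = 0.01445.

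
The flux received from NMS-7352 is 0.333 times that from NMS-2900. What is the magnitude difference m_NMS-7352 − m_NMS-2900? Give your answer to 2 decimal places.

m_NMS-7352 − m_NMS-2900 = −2.5 log₁₀(F_NMS-7352/F_NMS-2900) = −2.5 log₁₀(0.333) = −2.5 × (-0.478) = 1.194.

1.19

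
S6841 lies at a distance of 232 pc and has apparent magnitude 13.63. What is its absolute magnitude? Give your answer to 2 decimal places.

6.80

M = m − 5 log₁₀(d/10 pc) = 13.63 − 5 log₁₀(232/10)
  = 13.63 − 5 × 1.365 = 13.63 − 6.83 = 6.80.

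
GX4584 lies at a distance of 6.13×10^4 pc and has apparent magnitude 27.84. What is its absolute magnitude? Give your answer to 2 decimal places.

M = m − 5 log₁₀(d/10 pc) = 27.84 − 5 log₁₀(6.13×10^4/10)
  = 27.84 − 5 × 3.787 = 27.84 − 18.94 = 8.90.

8.90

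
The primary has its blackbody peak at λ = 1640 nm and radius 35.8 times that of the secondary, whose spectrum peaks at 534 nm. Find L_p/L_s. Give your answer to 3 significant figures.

14.4

Wien's law gives T ∝ 1/λ_max, so T_p/T_s = λ_s/λ_p = 534/1640 = 0.3256.
Then L ∝ R²T⁴ gives L_p/L_s = (35.8)² × (0.3256)⁴ = 1282 × 0.01124 = 14.41.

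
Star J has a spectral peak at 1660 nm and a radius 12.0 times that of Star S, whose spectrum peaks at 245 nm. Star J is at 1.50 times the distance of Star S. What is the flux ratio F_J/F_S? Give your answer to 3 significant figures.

Wien's law: T_J/T_S = λ_S/λ_J = 245/1660 = 0.1476.
L_J/L_S = (R_J/R_S)²(T_J/T_S)⁴ = (12.0)²(0.1476)⁴ = 0.06833.
F_J/F_S = (L_J/L_S)/(d_J/d_S)² = 0.06833/(1.50)² = 0.03037.

0.0304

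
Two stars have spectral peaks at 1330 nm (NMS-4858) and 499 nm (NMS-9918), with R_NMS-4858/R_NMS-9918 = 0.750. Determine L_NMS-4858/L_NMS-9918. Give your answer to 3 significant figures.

Wien's law gives T ∝ 1/λ_max, so T_NMS-4858/T_NMS-9918 = λ_NMS-9918/λ_NMS-4858 = 499/1330 = 0.3752.
Then L ∝ R²T⁴ gives L_NMS-4858/L_NMS-9918 = (0.750)² × (0.3752)⁴ = 0.5625 × 0.01982 = 0.01115.

0.0111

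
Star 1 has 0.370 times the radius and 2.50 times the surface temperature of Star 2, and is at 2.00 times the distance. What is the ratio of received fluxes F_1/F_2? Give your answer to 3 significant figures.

L_1/L_2 = (R_1/R_2)²(T_1/T_2)⁴ = (0.370)² × (2.50)⁴ = 5.348.
F_1/F_2 = (L_1/L_2)/(d_1/d_2)² = 5.348 / (2.00)² = 1.337.

1.34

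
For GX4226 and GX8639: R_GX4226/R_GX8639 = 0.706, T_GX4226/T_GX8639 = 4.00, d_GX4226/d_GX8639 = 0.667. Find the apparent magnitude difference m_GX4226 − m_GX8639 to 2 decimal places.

-6.14

L_GX4226/L_GX8639 = (0.706)²(4.00)⁴ = 127.6.
F_GX4226/F_GX8639 = (L_GX4226/L_GX8639)/(d_GX4226/d_GX8639)² = 127.6/0.4449 = 286.8.
m_GX4226 − m_GX8639 = −2.5 log₁₀(286.8) = -6.14.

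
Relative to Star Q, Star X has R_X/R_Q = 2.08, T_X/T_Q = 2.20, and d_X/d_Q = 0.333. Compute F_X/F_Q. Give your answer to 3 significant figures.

914

L_X/L_Q = (R_X/R_Q)²(T_X/T_Q)⁴ = (2.08)² × (2.20)⁴ = 101.3.
F_X/F_Q = (L_X/L_Q)/(d_X/d_Q)² = 101.3 / (0.333)² = 914.0.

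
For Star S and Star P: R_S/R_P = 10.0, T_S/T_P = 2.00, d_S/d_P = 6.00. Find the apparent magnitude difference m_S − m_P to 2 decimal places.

-4.12

L_S/L_P = (10.0)²(2.00)⁴ = 1600.
F_S/F_P = (L_S/L_P)/(d_S/d_P)² = 1600/36.00 = 44.44.
m_S − m_P = −2.5 log₁₀(44.44) = -4.12.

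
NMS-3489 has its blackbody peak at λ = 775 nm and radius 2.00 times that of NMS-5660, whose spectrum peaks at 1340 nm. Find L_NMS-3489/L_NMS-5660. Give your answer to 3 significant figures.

35.7

Wien's law gives T ∝ 1/λ_max, so T_NMS-3489/T_NMS-5660 = λ_NMS-5660/λ_NMS-3489 = 1340/775 = 1.729.
Then L ∝ R²T⁴ gives L_NMS-3489/L_NMS-5660 = (2.00)² × (1.729)⁴ = 4.000 × 8.937 = 35.75.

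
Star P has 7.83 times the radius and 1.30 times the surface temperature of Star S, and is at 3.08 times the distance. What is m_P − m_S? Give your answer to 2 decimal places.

-3.17

L_P/L_S = (7.83)²(1.30)⁴ = 175.1.
F_P/F_S = (L_P/L_S)/(d_P/d_S)² = 175.1/9.486 = 18.46.
m_P − m_S = −2.5 log₁₀(18.46) = -3.17.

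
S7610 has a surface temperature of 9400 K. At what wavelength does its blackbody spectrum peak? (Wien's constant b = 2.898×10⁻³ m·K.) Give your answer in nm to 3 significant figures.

λ_max = b/T = 2.898×10⁻³ / 9400 = 3.08×10^-7 m = 308.3 nm.

308 nm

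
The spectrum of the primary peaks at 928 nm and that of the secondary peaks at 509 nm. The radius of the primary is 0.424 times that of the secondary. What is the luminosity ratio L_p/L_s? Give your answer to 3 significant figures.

Wien's law gives T ∝ 1/λ_max, so T_p/T_s = λ_s/λ_p = 509/928 = 0.5485.
Then L ∝ R²T⁴ gives L_p/L_s = (0.424)² × (0.5485)⁴ = 0.1798 × 0.09051 = 0.01627.

0.0163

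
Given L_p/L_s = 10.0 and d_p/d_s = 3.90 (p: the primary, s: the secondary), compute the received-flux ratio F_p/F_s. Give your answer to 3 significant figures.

0.657

F = L/(4πd²), so F_p/F_s = (L_p/L_s) / (d_p/d_s)²
= 10.0 / (3.90)² = 10.0 / 15.21 = 0.6575.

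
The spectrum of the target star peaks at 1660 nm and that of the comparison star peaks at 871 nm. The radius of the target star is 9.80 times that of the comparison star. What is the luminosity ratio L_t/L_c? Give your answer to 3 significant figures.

7.28

Wien's law gives T ∝ 1/λ_max, so T_t/T_c = λ_c/λ_t = 871/1660 = 0.5247.
Then L ∝ R²T⁴ gives L_t/L_c = (9.80)² × (0.5247)⁴ = 96.04 × 0.07579 = 7.279.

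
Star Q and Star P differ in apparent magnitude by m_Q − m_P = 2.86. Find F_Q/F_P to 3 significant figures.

0.0718

F_Q/F_P = 10^(−(m_Q − m_P)/2.5) = 10^(-2.86/2.5) = 10^-1.144 = 0.07178.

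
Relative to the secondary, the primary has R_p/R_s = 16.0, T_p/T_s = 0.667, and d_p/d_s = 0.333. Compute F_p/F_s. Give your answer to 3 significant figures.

457

L_p/L_s = (R_p/R_s)²(T_p/T_s)⁴ = (16.0)² × (0.667)⁴ = 50.67.
F_p/F_s = (L_p/L_s)/(d_p/d_s)² = 50.67 / (0.333)² = 456.9.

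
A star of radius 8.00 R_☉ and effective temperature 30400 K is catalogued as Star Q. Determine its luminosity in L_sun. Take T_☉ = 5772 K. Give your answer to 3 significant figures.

4.92×10^4 L_sun

L/L_☉ = (R/R_☉)² (T/T_☉)⁴ = (8.00)² × (30400/5772)⁴
       = 64.00 × (5.267)⁴ = 64.00 × 769.5 = 4.925×10^4.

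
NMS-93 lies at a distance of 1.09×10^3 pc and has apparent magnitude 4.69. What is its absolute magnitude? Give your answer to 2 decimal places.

M = m − 5 log₁₀(d/10 pc) = 4.69 − 5 log₁₀(1.09×10^3/10)
  = 4.69 − 5 × 2.037 = 4.69 − 10.19 = -5.50.

-5.50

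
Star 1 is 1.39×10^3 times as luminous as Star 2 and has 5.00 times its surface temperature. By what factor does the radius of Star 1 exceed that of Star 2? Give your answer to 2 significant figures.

L ∝ R²T⁴ gives R ∝ √L / T², so
R_1/R_2 = √(1.39×10^3) / (5.00)² = 37.28 / 25.00 = 1.491.

1.5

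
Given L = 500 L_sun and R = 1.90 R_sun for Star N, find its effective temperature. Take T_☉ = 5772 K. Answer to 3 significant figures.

T/T_☉ = (L/L_☉)^(1/4) / (R/R_☉)^(1/2)
T = 5772 × (500)^(1/4) / √(1.90) = 5772 × 4.729 / 1.378 = 1.980×10^4 K.

1.98×10^4 K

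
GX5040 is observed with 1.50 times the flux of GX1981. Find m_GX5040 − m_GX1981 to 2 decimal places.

m_GX5040 − m_GX1981 = −2.5 log₁₀(F_GX5040/F_GX1981) = −2.5 log₁₀(1.50) = −2.5 × (0.176) = -0.440.

-0.44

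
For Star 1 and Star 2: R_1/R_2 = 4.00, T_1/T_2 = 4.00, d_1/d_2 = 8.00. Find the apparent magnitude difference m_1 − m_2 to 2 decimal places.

L_1/L_2 = (4.00)²(4.00)⁴ = 4096.
F_1/F_2 = (L_1/L_2)/(d_1/d_2)² = 4096/64.00 = 64.00.
m_1 − m_2 = −2.5 log₁₀(64.00) = -4.52.

-4.52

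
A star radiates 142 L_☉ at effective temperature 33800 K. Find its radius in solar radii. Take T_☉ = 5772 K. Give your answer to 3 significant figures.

0.348 solar radii

R/R_☉ = √(L/L_☉) / (T/T_☉)² = √(142) / (5.856)²
       = 11.92 / 34.29 = 0.3475.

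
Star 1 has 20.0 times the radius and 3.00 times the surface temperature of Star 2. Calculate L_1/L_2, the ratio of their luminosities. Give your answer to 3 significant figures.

3.24×10^4

From the Stefan–Boltzmann law, L ∝ R²T⁴, so
L_1/L_2 = (R_1/R_2)² (T_1/T_2)⁴ = (20.0)² × (3.00)⁴ = 400.0 × 81.00 = 3.240×10^4.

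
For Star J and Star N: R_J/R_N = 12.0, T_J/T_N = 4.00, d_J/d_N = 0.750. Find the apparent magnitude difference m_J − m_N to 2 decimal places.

-12.04

L_J/L_N = (12.0)²(4.00)⁴ = 3.686×10^4.
F_J/F_N = (L_J/L_N)/(d_J/d_N)² = 3.686×10^4/0.5625 = 6.554×10^4.
m_J − m_N = −2.5 log₁₀(6.554×10^4) = -12.04.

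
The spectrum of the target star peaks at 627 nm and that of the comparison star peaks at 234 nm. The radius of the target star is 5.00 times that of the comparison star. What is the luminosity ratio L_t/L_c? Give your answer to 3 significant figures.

Wien's law gives T ∝ 1/λ_max, so T_t/T_c = λ_c/λ_t = 234/627 = 0.3732.
Then L ∝ R²T⁴ gives L_t/L_c = (5.00)² × (0.3732)⁴ = 25.00 × 0.01940 = 0.4850.

0.485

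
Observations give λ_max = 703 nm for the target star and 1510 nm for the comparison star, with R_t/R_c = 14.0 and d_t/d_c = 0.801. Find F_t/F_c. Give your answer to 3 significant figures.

Wien's law: T_t/T_c = λ_c/λ_t = 1510/703 = 2.148.
L_t/L_c = (R_t/R_c)²(T_t/T_c)⁴ = (14.0)²(2.148)⁴ = 4172.
F_t/F_c = (L_t/L_c)/(d_t/d_c)² = 4172/(0.801)² = 6502.

6.50×10^3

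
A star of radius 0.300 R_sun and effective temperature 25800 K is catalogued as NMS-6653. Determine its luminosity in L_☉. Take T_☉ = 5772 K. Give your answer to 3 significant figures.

L/L_☉ = (R/R_☉)² (T/T_☉)⁴ = (0.300)² × (25800/5772)⁴
       = 0.09000 × (4.470)⁴ = 0.09000 × 399.2 = 35.93.

35.9 L_☉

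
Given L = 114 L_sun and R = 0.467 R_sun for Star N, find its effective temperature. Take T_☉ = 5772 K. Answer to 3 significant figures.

T/T_☉ = (L/L_☉)^(1/4) / (R/R_☉)^(1/2)
T = 5772 × (114)^(1/4) / √(0.467) = 5772 × 3.268 / 0.6834 = 2.760×10^4 K.

2.76×10^4 K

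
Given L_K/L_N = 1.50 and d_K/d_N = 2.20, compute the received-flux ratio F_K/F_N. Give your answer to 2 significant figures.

0.31

F = L/(4πd²), so F_K/F_N = (L_K/L_N) / (d_K/d_N)²
= 1.50 / (2.20)² = 1.50 / 4.840 = 0.3099.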